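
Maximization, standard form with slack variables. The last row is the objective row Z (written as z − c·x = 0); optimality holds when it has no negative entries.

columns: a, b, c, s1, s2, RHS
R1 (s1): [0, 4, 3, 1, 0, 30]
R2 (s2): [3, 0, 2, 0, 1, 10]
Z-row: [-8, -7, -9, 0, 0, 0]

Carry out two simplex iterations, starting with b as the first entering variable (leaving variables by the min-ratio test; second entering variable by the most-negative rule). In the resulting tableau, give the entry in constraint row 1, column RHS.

Ratio test on column b — row 1: 30/4 = 15/2; row 2: entry 0 ≤ 0. Minimum is 15/2 at row 1 (s1 leaves); pivot element 4.
Divide row 1 by 4; eliminate column b from the other rows.
Second iteration: most negative Z-row entry is -8 in column a, so a enters.
Ratio test on column a — row 1: entry 0 ≤ 0; row 2: 10/3 = 10/3. Minimum is 10/3 at row 2 (s2 leaves); pivot element 3.
Divide row 2 by 3; eliminate column a from the other rows.
After both pivots, the entry at constraint row 1, column RHS is 15/2.

15/2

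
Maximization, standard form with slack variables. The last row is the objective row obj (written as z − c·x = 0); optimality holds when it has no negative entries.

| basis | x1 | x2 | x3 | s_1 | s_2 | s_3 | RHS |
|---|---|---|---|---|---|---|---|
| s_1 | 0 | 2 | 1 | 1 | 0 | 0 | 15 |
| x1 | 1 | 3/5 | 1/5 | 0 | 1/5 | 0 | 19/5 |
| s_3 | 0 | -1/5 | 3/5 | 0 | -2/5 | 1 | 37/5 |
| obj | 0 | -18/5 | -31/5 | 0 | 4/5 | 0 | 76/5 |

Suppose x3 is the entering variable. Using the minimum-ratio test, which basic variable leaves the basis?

Column x3 entries and ratios — s_1: 15/1 = 15; x1: (19/5)/(1/5) = 19; s_3: (37/5)/(3/5) = 37/3.
Smallest ratio is 37/3 in the row of s_3, so s_3 leaves.

s_3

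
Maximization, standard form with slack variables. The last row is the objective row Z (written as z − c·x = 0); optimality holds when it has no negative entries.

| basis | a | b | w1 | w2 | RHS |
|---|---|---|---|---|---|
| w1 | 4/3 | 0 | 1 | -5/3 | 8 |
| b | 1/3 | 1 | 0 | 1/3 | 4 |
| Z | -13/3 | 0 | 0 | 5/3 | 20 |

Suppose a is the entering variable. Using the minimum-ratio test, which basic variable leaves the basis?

Column a entries and ratios — w1: 8/(4/3) = 6; b: 4/(1/3) = 12.
Smallest ratio is 6 in the row of w1, so w1 leaves.

w1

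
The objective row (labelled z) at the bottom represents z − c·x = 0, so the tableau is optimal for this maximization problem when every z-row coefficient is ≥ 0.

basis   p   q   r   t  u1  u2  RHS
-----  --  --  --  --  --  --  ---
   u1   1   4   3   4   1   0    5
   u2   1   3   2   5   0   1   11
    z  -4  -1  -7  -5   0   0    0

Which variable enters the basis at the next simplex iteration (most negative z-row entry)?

Negative z-row entries: p: -4, q: -1, r: -7, t: -5.
The most negative is -7 in column r, so r enters.

r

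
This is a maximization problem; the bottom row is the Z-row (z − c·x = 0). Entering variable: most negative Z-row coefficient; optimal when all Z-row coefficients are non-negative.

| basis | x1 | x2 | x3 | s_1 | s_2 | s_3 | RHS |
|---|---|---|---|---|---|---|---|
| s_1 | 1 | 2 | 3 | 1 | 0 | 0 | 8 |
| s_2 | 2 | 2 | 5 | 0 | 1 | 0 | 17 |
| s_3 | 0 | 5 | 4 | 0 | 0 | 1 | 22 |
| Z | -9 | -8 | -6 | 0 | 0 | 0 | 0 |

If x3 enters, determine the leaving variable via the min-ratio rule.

s_1

Column x3 entries and ratios — s_1: 8/3 = 8/3; s_2: 17/5 = 17/5; s_3: 22/4 = 11/2.
Smallest ratio is 8/3 in the row of s_1, so s_1 leaves.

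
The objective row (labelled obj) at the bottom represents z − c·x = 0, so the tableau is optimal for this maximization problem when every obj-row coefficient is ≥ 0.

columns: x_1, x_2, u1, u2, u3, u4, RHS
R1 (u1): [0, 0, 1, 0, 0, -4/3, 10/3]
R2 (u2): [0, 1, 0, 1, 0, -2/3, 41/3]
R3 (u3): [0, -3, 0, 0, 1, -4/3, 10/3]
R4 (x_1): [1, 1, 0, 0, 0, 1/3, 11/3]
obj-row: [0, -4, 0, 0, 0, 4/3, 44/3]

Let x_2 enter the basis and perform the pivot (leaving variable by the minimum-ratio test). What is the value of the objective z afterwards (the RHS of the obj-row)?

88/3

Ratio test on column x_2 — row 1: entry 0 ≤ 0; row 2: (41/3)/1 = 41/3; row 3: entry -3 ≤ 0; row 4: (11/3)/1 = 11/3. Minimum is 11/3 at row 4 (x_1 leaves); pivot element 1.
Pivot on row 4; the obj-row RHS becomes 44/3 − (-4)·(11/3) = 88/3.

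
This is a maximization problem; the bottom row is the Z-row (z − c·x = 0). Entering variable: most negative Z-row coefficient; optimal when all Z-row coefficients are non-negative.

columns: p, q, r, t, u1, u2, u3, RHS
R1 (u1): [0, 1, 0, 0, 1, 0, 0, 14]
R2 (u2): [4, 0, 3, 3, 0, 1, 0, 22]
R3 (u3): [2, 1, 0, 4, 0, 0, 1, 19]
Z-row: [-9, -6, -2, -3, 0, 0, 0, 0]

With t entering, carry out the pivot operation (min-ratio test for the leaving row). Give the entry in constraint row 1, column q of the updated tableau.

1

Ratio test on column t — row 1: entry 0 ≤ 0; row 2: 22/3 = 22/3; row 3: 19/4 = 19/4. Minimum is 19/4 at row 3 (u3 leaves); pivot element 4.
Divide row 3 by 4; eliminate column t from the other rows.
Row 1 update in column q: 1 − 0·(1/4) = 1.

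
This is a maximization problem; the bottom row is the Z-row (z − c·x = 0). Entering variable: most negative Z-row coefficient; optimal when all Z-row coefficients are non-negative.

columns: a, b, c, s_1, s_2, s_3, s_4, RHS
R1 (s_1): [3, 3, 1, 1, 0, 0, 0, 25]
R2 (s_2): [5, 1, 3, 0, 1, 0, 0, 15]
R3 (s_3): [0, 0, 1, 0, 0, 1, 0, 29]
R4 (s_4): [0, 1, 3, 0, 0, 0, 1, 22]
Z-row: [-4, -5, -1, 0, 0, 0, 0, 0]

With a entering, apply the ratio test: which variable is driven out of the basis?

Column a entries and ratios — s_1: 25/3 = 25/3; s_2: 15/5 = 3; s_3: 0 ≤ 0, skip; s_4: 0 ≤ 0, skip.
Smallest ratio is 3 in the row of s_2, so s_2 leaves.

s_2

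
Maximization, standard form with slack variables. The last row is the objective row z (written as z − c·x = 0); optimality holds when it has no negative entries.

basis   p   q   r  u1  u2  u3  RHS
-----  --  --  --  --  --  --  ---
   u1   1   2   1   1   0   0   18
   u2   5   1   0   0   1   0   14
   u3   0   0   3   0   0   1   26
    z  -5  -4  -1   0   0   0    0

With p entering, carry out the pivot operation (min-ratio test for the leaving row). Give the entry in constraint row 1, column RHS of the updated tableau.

Ratio test on column p — row 1: 18/1 = 18; row 2: 14/5 = 14/5; row 3: entry 0 ≤ 0. Minimum is 14/5 at row 2 (u2 leaves); pivot element 5.
Divide row 2 by 5; eliminate column p from the other rows.
Row 1 update in column RHS: 18 − 1·(14/5) = 76/5.

76/5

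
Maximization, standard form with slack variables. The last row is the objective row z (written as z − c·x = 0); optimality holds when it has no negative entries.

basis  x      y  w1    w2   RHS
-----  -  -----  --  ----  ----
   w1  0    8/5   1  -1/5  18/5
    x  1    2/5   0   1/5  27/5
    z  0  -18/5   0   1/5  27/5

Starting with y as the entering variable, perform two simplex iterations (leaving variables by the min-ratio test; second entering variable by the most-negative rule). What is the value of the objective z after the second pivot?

Ratio test on column y — row 1: (18/5)/(8/5) = 9/4; row 2: (27/5)/(2/5) = 27/2. Minimum is 9/4 at row 1 (w1 leaves); pivot element 8/5.
Pivot on row 1; the z-row RHS becomes 27/5 − (-18/5)·(9/4) = 27/2.
Next entering variable (most negative z-row entry -1/4): w2.
Ratio test on column w2 — row 1: entry -1/8 ≤ 0; row 2: (9/2)/(1/4) = 18. Minimum is 18 at row 2 (x leaves); pivot element 1/4.
After the second pivot the z-row RHS is 27/2 − (-1/4)·18 = 18.

18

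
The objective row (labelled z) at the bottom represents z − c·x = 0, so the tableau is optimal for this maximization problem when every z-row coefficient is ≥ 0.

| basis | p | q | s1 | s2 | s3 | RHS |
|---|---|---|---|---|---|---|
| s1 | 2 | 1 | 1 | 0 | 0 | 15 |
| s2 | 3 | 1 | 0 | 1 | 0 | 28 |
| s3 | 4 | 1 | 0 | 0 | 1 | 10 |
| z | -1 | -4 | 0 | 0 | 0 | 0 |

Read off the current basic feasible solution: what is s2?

28

s2 is basic (row 2); its value is the RHS of that row, 28.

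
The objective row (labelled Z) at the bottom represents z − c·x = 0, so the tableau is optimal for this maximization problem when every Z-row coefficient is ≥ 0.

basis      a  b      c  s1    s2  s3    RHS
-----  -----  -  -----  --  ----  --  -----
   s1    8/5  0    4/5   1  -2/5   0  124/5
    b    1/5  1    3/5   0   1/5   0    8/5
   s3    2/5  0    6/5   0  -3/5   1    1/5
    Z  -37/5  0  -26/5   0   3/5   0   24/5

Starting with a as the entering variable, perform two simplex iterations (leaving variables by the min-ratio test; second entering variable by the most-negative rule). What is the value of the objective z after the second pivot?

Ratio test on column a — row 1: (124/5)/(8/5) = 31/2; row 2: (8/5)/(1/5) = 8; row 3: (1/5)/(2/5) = 1/2. Minimum is 1/2 at row 3 (s3 leaves); pivot element 2/5.
Pivot on row 3; the Z-row RHS becomes 24/5 − (-37/5)·(1/2) = 17/2.
Next entering variable (most negative Z-row entry -21/2): s2.
Ratio test on column s2 — row 1: 24/2 = 12; row 2: (3/2)/(1/2) = 3; row 3: entry -3/2 ≤ 0. Minimum is 3 at row 2 (b leaves); pivot element 1/2.
After the second pivot the Z-row RHS is 17/2 − (-21/2)·3 = 40.

40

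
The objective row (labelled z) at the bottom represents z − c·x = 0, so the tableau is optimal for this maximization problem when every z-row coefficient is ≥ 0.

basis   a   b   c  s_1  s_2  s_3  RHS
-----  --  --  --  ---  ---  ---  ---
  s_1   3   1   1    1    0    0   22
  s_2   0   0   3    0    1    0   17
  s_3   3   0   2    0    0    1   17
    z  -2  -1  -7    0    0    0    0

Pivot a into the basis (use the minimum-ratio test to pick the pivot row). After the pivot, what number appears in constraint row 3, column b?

0

Ratio test on column a — row 1: 22/3 = 22/3; row 2: entry 0 ≤ 0; row 3: 17/3 = 17/3. Minimum is 17/3 at row 3 (s_3 leaves); pivot element 3.
Divide row 3 by 3; eliminate column a from the other rows.
In the new row 3, the b entry is the old entry divided by the pivot: 0/3 = 0.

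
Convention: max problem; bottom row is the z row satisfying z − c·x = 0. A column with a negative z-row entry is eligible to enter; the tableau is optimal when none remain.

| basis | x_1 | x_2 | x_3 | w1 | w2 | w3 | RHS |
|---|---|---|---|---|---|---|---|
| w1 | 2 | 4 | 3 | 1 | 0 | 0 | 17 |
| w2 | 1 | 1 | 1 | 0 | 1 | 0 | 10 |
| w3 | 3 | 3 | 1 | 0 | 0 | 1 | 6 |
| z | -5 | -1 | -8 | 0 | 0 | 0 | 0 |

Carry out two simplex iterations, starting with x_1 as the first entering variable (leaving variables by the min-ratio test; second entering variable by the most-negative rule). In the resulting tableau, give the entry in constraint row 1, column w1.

3/7

Ratio test on column x_1 — row 1: 17/2 = 17/2; row 2: 10/1 = 10; row 3: 6/3 = 2. Minimum is 2 at row 3 (w3 leaves); pivot element 3.
Divide row 3 by 3; eliminate column x_1 from the other rows.
Second iteration: most negative z-row entry is -19/3 in column x_3, so x_3 enters.
Ratio test on column x_3 — row 1: 13/(7/3) = 39/7; row 2: 8/(2/3) = 12; row 3: 2/(1/3) = 6. Minimum is 39/7 at row 1 (w1 leaves); pivot element 7/3.
Divide row 1 by 7/3; eliminate column x_3 from the other rows.
After both pivots, the entry at constraint row 1, column w1 is 3/7.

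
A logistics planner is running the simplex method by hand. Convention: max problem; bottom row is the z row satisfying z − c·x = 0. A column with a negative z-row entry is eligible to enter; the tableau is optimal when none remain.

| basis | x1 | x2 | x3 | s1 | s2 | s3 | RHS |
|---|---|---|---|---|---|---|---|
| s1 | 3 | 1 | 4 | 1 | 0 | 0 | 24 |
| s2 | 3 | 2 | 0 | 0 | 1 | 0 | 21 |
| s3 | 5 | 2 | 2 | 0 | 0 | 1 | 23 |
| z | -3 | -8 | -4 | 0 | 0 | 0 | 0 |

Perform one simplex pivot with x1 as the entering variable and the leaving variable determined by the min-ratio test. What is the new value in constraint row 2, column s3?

Ratio test on column x1 — row 1: 24/3 = 8; row 2: 21/3 = 7; row 3: 23/5 = 23/5. Minimum is 23/5 at row 3 (s3 leaves); pivot element 5.
Divide row 3 by 5; eliminate column x1 from the other rows.
Row 2 update in column s3: 0 − 3·(1/5) = -3/5.

-3/5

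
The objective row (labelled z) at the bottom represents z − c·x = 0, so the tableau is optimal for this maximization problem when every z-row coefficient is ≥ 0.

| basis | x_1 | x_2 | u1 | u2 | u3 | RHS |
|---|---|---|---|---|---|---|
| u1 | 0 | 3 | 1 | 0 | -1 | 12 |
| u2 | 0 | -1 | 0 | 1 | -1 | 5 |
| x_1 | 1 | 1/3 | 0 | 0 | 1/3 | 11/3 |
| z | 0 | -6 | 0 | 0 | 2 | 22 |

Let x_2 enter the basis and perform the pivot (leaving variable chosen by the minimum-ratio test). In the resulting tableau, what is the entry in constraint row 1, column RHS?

Ratio test on column x_2 — row 1: 12/3 = 4; row 2: entry -1 ≤ 0; row 3: (11/3)/(1/3) = 11. Minimum is 4 at row 1 (u1 leaves); pivot element 3.
Divide row 1 by 3; eliminate column x_2 from the other rows.
In the new row 1, the RHS entry is the old entry divided by the pivot: 12/3 = 4.

4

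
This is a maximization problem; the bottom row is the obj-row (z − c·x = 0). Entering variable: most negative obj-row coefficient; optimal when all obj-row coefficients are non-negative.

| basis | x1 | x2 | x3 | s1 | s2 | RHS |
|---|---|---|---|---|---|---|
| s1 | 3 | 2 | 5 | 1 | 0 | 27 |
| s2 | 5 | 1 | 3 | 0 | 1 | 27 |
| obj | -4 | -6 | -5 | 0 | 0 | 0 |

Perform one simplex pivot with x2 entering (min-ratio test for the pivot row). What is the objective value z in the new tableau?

81

Ratio test on column x2 — row 1: 27/2 = 27/2; row 2: 27/1 = 27. Minimum is 27/2 at row 1 (s1 leaves); pivot element 2.
Pivot on row 1; the obj-row RHS becomes 0 − (-6)·(27/2) = 81.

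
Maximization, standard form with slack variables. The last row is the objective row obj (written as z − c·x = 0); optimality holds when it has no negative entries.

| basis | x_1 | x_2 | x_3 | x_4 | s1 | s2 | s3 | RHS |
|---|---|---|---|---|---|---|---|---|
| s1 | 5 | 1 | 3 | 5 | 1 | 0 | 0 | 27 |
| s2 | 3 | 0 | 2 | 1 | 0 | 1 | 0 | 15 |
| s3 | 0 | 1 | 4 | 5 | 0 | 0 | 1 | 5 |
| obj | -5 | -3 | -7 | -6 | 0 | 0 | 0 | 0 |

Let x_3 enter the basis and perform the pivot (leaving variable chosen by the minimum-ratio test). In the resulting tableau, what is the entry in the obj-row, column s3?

Ratio test on column x_3 — row 1: 27/3 = 9; row 2: 15/2 = 15/2; row 3: 5/4 = 5/4. Minimum is 5/4 at row 3 (s3 leaves); pivot element 4.
Divide row 3 by 4; eliminate column x_3 from the other rows.
obj-row update in column s3: 0 − (-7)·(1/4) = 7/4.

7/4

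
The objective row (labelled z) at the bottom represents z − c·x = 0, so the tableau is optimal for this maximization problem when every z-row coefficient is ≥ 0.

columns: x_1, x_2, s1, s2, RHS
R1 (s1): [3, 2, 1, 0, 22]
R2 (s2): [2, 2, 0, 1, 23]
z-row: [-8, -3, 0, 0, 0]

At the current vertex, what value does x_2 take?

x_2 is not in the basis, so in the current basic feasible solution x_2 = 0.

0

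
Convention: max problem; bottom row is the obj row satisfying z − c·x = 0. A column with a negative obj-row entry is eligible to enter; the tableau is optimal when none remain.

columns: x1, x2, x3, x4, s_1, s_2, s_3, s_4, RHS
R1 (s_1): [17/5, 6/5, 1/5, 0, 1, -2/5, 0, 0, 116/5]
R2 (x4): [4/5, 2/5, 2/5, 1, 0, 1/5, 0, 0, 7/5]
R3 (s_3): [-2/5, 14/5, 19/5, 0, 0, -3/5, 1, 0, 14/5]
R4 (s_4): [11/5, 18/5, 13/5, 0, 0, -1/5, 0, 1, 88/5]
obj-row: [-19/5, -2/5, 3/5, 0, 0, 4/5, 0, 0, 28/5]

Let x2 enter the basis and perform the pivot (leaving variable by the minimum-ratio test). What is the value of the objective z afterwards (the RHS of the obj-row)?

Ratio test on column x2 — row 1: (116/5)/(6/5) = 58/3; row 2: (7/5)/(2/5) = 7/2; row 3: (14/5)/(14/5) = 1; row 4: (88/5)/(18/5) = 44/9. Minimum is 1 at row 3 (s_3 leaves); pivot element 14/5.
Pivot on row 3; the obj-row RHS becomes 28/5 − (-2/5)·1 = 6.

6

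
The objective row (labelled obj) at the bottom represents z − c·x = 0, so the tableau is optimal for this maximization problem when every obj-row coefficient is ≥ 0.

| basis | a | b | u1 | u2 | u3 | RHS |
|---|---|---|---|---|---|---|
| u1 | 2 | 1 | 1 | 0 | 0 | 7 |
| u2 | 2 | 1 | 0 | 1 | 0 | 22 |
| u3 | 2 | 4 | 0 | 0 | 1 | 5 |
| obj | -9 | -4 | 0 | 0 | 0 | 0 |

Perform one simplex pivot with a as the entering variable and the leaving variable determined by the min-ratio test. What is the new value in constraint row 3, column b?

Ratio test on column a — row 1: 7/2 = 7/2; row 2: 22/2 = 11; row 3: 5/2 = 5/2. Minimum is 5/2 at row 3 (u3 leaves); pivot element 2.
Divide row 3 by 2; eliminate column a from the other rows.
In the new row 3, the b entry is the old entry divided by the pivot: 4/2 = 2.

2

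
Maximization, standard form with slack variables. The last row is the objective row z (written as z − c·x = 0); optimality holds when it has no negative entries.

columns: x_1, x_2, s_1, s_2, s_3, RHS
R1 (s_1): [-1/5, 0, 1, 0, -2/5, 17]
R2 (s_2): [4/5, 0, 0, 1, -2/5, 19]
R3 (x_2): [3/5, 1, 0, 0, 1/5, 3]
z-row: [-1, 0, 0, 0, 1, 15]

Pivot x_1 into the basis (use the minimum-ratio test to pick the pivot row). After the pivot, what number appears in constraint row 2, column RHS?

15

Ratio test on column x_1 — row 1: entry -1/5 ≤ 0; row 2: 19/(4/5) = 95/4; row 3: 3/(3/5) = 5. Minimum is 5 at row 3 (x_2 leaves); pivot element 3/5.
Divide row 3 by 3/5; eliminate column x_1 from the other rows.
Row 2 update in column RHS: 19 − (4/5)·5 = 15.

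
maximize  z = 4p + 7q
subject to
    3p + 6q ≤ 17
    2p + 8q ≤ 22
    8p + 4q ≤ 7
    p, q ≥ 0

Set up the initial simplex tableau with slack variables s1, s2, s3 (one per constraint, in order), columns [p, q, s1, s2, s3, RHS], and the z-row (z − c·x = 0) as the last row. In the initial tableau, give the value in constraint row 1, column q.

6

Constraint 1 has coefficient 6 on q.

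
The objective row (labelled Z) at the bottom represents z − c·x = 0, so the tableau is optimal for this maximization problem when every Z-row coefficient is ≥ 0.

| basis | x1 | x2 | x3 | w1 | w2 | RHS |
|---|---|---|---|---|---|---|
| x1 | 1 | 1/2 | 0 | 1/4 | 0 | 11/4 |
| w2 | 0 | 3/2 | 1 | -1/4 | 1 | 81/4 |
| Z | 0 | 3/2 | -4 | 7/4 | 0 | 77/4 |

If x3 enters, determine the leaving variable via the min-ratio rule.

Column x3 entries and ratios — x1: 0 ≤ 0, skip; w2: (81/4)/1 = 81/4.
Smallest ratio is 81/4 in the row of w2, so w2 leaves.

w2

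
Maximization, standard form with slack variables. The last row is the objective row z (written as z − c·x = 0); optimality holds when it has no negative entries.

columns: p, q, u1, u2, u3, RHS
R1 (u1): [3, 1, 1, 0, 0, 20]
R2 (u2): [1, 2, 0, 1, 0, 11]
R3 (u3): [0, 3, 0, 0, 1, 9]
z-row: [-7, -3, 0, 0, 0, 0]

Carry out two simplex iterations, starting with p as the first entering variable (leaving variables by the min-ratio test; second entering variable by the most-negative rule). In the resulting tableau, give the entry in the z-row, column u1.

11/5

Ratio test on column p — row 1: 20/3 = 20/3; row 2: 11/1 = 11; row 3: entry 0 ≤ 0. Minimum is 20/3 at row 1 (u1 leaves); pivot element 3.
Divide row 1 by 3; eliminate column p from the other rows.
Second iteration: most negative z-row entry is -2/3 in column q, so q enters.
Ratio test on column q — row 1: (20/3)/(1/3) = 20; row 2: (13/3)/(5/3) = 13/5; row 3: 9/3 = 3. Minimum is 13/5 at row 2 (u2 leaves); pivot element 5/3.
Divide row 2 by 5/3; eliminate column q from the other rows.
After both pivots, the entry at the z-row, column u1 is 11/5.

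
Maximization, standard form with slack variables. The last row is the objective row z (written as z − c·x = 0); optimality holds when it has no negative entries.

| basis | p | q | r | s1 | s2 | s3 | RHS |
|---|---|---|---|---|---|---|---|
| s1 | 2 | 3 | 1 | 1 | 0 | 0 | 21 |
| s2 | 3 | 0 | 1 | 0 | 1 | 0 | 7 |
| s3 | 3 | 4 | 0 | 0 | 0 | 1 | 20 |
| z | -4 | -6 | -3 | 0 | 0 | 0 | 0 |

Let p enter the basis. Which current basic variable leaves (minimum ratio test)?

s2

Column p entries and ratios — s1: 21/2 = 21/2; s2: 7/3 = 7/3; s3: 20/3 = 20/3.
Smallest ratio is 7/3 in the row of s2, so s2 leaves.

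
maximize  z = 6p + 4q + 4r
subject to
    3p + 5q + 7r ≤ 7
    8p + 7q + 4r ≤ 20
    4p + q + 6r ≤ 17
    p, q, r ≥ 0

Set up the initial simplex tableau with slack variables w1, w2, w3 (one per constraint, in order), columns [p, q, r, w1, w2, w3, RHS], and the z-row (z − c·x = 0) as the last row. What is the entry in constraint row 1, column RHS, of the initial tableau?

7

The RHS of constraint 1 is b_1 = 7.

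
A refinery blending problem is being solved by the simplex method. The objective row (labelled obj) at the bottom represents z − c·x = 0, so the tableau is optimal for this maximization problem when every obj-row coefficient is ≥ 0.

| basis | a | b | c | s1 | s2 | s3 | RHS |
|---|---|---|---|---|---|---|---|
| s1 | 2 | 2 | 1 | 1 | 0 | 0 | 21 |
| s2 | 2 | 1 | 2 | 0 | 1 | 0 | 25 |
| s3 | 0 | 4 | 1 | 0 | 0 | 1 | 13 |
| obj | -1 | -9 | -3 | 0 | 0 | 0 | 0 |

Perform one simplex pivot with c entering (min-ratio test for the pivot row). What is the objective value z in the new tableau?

75/2

Ratio test on column c — row 1: 21/1 = 21; row 2: 25/2 = 25/2; row 3: 13/1 = 13. Minimum is 25/2 at row 2 (s2 leaves); pivot element 2.
Pivot on row 2; the obj-row RHS becomes 0 − (-3)·(25/2) = 75/2.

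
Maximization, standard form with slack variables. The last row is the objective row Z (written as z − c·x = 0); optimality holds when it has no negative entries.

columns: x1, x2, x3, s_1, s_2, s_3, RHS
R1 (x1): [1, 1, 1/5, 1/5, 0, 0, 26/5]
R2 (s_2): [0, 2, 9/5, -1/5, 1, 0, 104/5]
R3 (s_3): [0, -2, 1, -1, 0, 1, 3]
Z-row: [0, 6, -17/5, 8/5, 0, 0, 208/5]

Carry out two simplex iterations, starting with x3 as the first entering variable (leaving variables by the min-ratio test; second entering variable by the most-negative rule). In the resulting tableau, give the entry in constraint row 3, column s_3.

-1/8

Ratio test on column x3 — row 1: (26/5)/(1/5) = 26; row 2: (104/5)/(9/5) = 104/9; row 3: 3/1 = 3. Minimum is 3 at row 3 (s_3 leaves); pivot element 1.
Divide row 3 by 1; eliminate column x3 from the other rows.
Second iteration: most negative Z-row entry is -9/5 in column s_1, so s_1 enters.
Ratio test on column s_1 — row 1: (23/5)/(2/5) = 23/2; row 2: (77/5)/(8/5) = 77/8; row 3: entry -1 ≤ 0. Minimum is 77/8 at row 2 (s_2 leaves); pivot element 8/5.
Divide row 2 by 8/5; eliminate column s_1 from the other rows.
After both pivots, the entry at constraint row 3, column s_3 is -1/8.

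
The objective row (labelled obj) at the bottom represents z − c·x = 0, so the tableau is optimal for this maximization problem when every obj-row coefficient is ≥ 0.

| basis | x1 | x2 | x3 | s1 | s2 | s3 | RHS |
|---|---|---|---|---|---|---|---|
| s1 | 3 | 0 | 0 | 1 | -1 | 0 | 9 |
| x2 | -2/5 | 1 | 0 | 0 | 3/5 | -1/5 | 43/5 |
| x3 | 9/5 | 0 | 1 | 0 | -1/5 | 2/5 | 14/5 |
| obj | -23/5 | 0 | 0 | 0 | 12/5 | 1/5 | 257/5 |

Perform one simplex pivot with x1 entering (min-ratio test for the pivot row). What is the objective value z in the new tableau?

Ratio test on column x1 — row 1: 9/3 = 3; row 2: entry -2/5 ≤ 0; row 3: (14/5)/(9/5) = 14/9. Minimum is 14/9 at row 3 (x3 leaves); pivot element 9/5.
Pivot on row 3; the obj-row RHS becomes 257/5 − (-23/5)·(14/9) = 527/9.

527/9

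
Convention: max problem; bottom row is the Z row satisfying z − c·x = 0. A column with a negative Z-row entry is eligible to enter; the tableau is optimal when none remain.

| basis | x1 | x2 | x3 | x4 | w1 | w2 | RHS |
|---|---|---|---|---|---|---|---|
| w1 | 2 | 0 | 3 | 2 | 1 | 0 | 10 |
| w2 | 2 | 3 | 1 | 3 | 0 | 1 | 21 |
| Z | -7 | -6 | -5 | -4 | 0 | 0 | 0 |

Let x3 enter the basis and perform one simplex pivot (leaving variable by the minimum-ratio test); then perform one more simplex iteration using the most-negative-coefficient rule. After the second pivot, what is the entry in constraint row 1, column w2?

0

Ratio test on column x3 — row 1: 10/3 = 10/3; row 2: 21/1 = 21. Minimum is 10/3 at row 1 (w1 leaves); pivot element 3.
Divide row 1 by 3; eliminate column x3 from the other rows.
Second iteration: most negative Z-row entry is -6 in column x2, so x2 enters.
Ratio test on column x2 — row 1: entry 0 ≤ 0; row 2: (53/3)/3 = 53/9. Minimum is 53/9 at row 2 (w2 leaves); pivot element 3.
Divide row 2 by 3; eliminate column x2 from the other rows.
After both pivots, the entry at constraint row 1, column w2 is 0.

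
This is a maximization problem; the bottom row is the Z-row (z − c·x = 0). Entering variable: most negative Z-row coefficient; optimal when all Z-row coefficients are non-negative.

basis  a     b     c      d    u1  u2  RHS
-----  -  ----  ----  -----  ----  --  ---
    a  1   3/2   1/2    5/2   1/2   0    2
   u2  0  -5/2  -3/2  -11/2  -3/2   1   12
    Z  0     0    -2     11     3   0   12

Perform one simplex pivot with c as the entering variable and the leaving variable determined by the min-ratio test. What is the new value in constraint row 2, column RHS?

Ratio test on column c — row 1: 2/(1/2) = 4; row 2: entry -3/2 ≤ 0. Minimum is 4 at row 1 (a leaves); pivot element 1/2.
Divide row 1 by 1/2; eliminate column c from the other rows.
Row 2 update in column RHS: 12 − (-3/2)·4 = 18.

18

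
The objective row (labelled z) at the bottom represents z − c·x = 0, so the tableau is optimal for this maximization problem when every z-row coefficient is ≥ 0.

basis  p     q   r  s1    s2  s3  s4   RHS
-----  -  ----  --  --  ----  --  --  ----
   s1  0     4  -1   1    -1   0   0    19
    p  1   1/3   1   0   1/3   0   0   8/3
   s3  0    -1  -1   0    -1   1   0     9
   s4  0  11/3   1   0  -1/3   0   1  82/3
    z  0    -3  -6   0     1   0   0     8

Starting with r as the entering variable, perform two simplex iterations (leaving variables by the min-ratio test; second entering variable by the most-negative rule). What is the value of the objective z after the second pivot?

29

Ratio test on column r — row 1: entry -1 ≤ 0; row 2: (8/3)/1 = 8/3; row 3: entry -1 ≤ 0; row 4: (82/3)/1 = 82/3. Minimum is 8/3 at row 2 (p leaves); pivot element 1.
Pivot on row 2; the z-row RHS becomes 8 − (-6)·(8/3) = 24.
Next entering variable (most negative z-row entry -1): q.
Ratio test on column q — row 1: (65/3)/(13/3) = 5; row 2: (8/3)/(1/3) = 8; row 3: entry -2/3 ≤ 0; row 4: (74/3)/(10/3) = 37/5. Minimum is 5 at row 1 (s1 leaves); pivot element 13/3.
After the second pivot the z-row RHS is 24 − (-1)·5 = 29.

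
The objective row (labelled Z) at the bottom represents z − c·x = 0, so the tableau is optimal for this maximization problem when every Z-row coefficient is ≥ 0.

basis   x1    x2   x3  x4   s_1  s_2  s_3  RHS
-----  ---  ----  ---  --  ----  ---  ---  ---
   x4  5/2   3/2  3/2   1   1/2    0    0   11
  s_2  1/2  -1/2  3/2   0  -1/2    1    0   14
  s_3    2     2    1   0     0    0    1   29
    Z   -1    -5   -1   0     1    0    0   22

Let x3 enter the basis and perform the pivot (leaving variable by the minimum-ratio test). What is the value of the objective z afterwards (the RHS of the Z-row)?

88/3

Ratio test on column x3 — row 1: 11/(3/2) = 22/3; row 2: 14/(3/2) = 28/3; row 3: 29/1 = 29. Minimum is 22/3 at row 1 (x4 leaves); pivot element 3/2.
Pivot on row 1; the Z-row RHS becomes 22 − (-1)·(22/3) = 88/3.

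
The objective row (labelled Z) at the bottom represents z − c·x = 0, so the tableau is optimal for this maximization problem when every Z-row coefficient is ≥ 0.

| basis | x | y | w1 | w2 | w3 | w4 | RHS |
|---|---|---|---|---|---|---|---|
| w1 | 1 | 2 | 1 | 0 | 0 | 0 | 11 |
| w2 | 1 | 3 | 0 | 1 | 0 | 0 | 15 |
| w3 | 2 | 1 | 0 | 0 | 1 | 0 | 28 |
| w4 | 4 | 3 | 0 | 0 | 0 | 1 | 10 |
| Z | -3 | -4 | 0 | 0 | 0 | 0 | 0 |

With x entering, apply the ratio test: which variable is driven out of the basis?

Column x entries and ratios — w1: 11/1 = 11; w2: 15/1 = 15; w3: 28/2 = 14; w4: 10/4 = 5/2.
Smallest ratio is 5/2 in the row of w4, so w4 leaves.

w4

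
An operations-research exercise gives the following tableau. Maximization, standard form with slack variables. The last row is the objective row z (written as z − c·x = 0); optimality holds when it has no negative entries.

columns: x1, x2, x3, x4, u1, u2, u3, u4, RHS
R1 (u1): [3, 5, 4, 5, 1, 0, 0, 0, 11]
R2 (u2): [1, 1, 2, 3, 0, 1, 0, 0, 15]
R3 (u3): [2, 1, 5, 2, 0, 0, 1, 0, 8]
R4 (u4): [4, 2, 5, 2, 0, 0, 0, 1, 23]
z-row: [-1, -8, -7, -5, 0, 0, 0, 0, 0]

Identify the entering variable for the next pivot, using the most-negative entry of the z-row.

Negative z-row entries: x1: -1, x2: -8, x3: -7, x4: -5.
The most negative is -8 in column x2, so x2 enters.

x2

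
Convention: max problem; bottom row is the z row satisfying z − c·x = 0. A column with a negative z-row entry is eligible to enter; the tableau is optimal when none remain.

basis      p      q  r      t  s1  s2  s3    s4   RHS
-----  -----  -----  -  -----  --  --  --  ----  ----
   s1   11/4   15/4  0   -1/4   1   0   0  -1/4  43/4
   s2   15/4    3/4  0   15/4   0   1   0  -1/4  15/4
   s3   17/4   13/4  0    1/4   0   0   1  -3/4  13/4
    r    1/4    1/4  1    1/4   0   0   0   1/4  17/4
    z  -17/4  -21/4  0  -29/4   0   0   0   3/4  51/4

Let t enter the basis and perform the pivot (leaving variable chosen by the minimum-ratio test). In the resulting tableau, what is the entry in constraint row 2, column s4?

Ratio test on column t — row 1: entry -1/4 ≤ 0; row 2: (15/4)/(15/4) = 1; row 3: (13/4)/(1/4) = 13; row 4: (17/4)/(1/4) = 17. Minimum is 1 at row 2 (s2 leaves); pivot element 15/4.
Divide row 2 by 15/4; eliminate column t from the other rows.
In the new row 2, the s4 entry is the old entry divided by the pivot: (-1/4)/(15/4) = -1/15.

-1/15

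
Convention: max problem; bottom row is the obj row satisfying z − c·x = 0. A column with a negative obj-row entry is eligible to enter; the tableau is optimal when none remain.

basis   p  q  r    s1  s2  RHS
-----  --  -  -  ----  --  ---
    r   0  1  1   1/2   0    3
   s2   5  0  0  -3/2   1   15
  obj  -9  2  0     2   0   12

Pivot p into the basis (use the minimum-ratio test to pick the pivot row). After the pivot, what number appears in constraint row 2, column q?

0

Ratio test on column p — row 1: entry 0 ≤ 0; row 2: 15/5 = 3. Minimum is 3 at row 2 (s2 leaves); pivot element 5.
Divide row 2 by 5; eliminate column p from the other rows.
In the new row 2, the q entry is the old entry divided by the pivot: 0/5 = 0.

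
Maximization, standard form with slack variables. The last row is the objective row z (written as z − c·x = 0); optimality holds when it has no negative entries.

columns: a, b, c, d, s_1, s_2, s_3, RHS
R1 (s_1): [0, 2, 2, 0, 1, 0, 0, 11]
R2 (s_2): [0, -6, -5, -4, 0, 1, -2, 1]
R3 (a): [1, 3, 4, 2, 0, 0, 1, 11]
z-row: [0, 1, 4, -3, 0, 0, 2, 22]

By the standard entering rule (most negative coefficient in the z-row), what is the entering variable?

Negative z-row entries: d: -3.
The most negative is -3 in column d, so d enters.

d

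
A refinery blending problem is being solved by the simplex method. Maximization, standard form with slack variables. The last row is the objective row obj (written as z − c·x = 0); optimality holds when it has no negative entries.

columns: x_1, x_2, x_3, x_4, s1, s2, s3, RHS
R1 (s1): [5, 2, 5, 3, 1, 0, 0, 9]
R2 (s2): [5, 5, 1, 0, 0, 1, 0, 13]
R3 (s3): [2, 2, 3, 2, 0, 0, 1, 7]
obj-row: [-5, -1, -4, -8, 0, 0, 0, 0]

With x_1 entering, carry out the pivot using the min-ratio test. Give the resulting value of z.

9

Ratio test on column x_1 — row 1: 9/5 = 9/5; row 2: 13/5 = 13/5; row 3: 7/2 = 7/2. Minimum is 9/5 at row 1 (s1 leaves); pivot element 5.
Pivot on row 1; the obj-row RHS becomes 0 − (-5)·(9/5) = 9.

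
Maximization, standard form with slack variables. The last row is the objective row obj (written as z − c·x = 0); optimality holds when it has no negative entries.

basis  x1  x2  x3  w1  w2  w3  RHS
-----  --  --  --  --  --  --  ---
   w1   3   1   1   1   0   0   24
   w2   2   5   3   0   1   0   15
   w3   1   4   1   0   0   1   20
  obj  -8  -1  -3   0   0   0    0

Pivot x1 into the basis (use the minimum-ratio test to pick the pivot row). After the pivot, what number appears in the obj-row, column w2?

Ratio test on column x1 — row 1: 24/3 = 8; row 2: 15/2 = 15/2; row 3: 20/1 = 20. Minimum is 15/2 at row 2 (w2 leaves); pivot element 2.
Divide row 2 by 2; eliminate column x1 from the other rows.
obj-row update in column w2: 0 − (-8)·(1/2) = 4.

4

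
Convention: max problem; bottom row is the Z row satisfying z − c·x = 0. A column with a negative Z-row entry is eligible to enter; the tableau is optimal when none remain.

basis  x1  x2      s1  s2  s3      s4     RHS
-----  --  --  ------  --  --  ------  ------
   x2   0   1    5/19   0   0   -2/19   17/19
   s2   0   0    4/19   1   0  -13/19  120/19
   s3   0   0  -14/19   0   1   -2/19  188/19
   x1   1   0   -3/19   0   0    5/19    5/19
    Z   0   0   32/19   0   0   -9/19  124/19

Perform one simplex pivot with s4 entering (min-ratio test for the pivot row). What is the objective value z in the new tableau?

7

Ratio test on column s4 — row 1: entry -2/19 ≤ 0; row 2: entry -13/19 ≤ 0; row 3: entry -2/19 ≤ 0; row 4: (5/19)/(5/19) = 1. Minimum is 1 at row 4 (x1 leaves); pivot element 5/19.
Pivot on row 4; the Z-row RHS becomes 124/19 − (-9/19)·1 = 7.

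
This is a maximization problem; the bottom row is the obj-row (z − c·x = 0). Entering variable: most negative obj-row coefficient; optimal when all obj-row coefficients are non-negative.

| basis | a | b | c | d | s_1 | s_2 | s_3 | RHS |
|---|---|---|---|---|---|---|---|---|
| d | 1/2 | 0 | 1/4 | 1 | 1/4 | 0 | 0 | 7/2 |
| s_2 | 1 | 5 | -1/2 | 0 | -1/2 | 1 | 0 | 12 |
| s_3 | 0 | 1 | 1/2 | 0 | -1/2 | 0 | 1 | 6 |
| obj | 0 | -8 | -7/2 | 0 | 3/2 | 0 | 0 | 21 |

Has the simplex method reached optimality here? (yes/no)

The obj-row has a negative entry -8 in column b, so it is not optimal.

no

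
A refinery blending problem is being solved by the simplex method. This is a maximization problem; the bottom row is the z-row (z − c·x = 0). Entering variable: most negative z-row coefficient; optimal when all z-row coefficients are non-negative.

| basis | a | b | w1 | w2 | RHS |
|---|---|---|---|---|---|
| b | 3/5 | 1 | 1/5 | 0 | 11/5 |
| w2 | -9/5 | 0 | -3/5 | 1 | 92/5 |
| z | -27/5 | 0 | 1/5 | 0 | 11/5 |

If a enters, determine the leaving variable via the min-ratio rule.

b

Column a entries and ratios — b: (11/5)/(3/5) = 11/3; w2: -9/5 ≤ 0, skip.
Smallest ratio is 11/3 in the row of b, so b leaves.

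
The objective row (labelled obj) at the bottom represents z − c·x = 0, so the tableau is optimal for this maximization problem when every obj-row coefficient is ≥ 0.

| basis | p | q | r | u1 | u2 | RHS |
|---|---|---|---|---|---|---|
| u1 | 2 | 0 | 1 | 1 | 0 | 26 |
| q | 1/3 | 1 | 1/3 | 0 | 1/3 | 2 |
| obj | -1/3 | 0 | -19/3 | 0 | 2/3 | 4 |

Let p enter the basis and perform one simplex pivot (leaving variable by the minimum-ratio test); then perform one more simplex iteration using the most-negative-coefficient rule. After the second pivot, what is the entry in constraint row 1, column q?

-3

Ratio test on column p — row 1: 26/2 = 13; row 2: 2/(1/3) = 6. Minimum is 6 at row 2 (q leaves); pivot element 1/3.
Divide row 2 by 1/3; eliminate column p from the other rows.
Second iteration: most negative obj-row entry is -6 in column r, so r enters.
Ratio test on column r — row 1: entry -1 ≤ 0; row 2: 6/1 = 6. Minimum is 6 at row 2 (p leaves); pivot element 1.
Divide row 2 by 1; eliminate column r from the other rows.
After both pivots, the entry at constraint row 1, column q is -3.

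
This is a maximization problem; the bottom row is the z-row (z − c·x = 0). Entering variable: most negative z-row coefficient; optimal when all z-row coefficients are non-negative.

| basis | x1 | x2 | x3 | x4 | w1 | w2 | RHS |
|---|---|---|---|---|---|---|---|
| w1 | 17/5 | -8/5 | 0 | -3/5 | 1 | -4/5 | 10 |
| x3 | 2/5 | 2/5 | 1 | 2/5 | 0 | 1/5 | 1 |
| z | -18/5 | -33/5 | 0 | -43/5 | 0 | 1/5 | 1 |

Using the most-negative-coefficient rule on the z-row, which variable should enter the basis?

Negative z-row entries: x1: -18/5, x2: -33/5, x4: -43/5.
The most negative is -43/5 in column x4, so x4 enters.

x4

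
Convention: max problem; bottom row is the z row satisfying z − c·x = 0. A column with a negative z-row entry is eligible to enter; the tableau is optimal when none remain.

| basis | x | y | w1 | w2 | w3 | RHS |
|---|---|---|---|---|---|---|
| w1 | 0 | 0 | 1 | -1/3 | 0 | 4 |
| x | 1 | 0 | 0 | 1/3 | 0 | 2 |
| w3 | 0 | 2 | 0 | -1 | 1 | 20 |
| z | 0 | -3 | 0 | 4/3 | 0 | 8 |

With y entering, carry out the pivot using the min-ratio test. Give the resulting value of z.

Ratio test on column y — row 1: entry 0 ≤ 0; row 2: entry 0 ≤ 0; row 3: 20/2 = 10. Minimum is 10 at row 3 (w3 leaves); pivot element 2.
Pivot on row 3; the z-row RHS becomes 8 − (-3)·10 = 38.

38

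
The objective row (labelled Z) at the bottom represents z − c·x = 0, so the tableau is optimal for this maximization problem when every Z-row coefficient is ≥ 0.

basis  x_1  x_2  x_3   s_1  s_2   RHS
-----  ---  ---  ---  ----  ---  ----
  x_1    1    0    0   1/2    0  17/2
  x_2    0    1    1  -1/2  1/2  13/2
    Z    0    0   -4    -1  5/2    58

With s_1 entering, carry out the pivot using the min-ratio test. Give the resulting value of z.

Ratio test on column s_1 — row 1: (17/2)/(1/2) = 17; row 2: entry -1/2 ≤ 0. Minimum is 17 at row 1 (x_1 leaves); pivot element 1/2.
Pivot on row 1; the Z-row RHS becomes 58 − (-1)·17 = 75.

75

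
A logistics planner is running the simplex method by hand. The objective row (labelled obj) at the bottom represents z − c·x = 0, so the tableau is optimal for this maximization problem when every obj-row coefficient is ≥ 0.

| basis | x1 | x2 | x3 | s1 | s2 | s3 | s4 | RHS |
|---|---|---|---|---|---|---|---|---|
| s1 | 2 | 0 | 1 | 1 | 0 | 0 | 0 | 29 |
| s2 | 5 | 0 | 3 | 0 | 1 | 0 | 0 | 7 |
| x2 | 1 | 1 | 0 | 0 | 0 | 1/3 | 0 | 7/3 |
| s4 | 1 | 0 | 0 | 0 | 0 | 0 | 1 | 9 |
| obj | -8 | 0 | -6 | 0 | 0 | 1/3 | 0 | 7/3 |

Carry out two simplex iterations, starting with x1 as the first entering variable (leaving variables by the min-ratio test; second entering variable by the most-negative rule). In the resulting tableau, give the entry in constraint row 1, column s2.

Ratio test on column x1 — row 1: 29/2 = 29/2; row 2: 7/5 = 7/5; row 3: (7/3)/1 = 7/3; row 4: 9/1 = 9. Minimum is 7/5 at row 2 (s2 leaves); pivot element 5.
Divide row 2 by 5; eliminate column x1 from the other rows.
Second iteration: most negative obj-row entry is -6/5 in column x3, so x3 enters.
Ratio test on column x3 — row 1: entry -1/5 ≤ 0; row 2: (7/5)/(3/5) = 7/3; row 3: entry -3/5 ≤ 0; row 4: entry -3/5 ≤ 0. Minimum is 7/3 at row 2 (x1 leaves); pivot element 3/5.
Divide row 2 by 3/5; eliminate column x3 from the other rows.
After both pivots, the entry at constraint row 1, column s2 is -1/3.

-1/3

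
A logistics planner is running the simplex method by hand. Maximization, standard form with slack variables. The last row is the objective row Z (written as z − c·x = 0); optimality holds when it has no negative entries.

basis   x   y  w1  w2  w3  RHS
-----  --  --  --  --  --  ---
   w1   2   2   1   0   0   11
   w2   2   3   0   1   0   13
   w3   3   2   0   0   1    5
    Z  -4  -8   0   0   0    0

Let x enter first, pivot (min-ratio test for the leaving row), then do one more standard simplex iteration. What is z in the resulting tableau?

20

Ratio test on column x — row 1: 11/2 = 11/2; row 2: 13/2 = 13/2; row 3: 5/3 = 5/3. Minimum is 5/3 at row 3 (w3 leaves); pivot element 3.
Pivot on row 3; the Z-row RHS becomes 0 − (-4)·(5/3) = 20/3.
Next entering variable (most negative Z-row entry -16/3): y.
Ratio test on column y — row 1: (23/3)/(2/3) = 23/2; row 2: (29/3)/(5/3) = 29/5; row 3: (5/3)/(2/3) = 5/2. Minimum is 5/2 at row 3 (x leaves); pivot element 2/3.
After the second pivot the Z-row RHS is 20/3 − (-16/3)·(5/2) = 20.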